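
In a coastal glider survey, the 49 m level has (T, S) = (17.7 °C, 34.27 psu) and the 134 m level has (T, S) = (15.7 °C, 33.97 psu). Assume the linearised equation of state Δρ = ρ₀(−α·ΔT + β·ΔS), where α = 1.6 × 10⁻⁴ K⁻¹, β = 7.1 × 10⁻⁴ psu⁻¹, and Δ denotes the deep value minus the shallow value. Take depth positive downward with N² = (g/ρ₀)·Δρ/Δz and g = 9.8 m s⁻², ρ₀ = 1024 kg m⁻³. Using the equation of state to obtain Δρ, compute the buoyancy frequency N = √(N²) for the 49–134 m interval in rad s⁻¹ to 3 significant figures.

ΔT = -2.0 K, ΔS = -0.30 psu (deep − shallow).
Δρ/ρ₀ = −αΔT + βΔS = 3.20 × 10⁻⁴ − 2.13 × 10⁻⁴ = 1.07 × 10⁻⁴, so Δρ ≈ 0.1096 kg m⁻³.
N² = (g/ρ₀)·Δρ/Δz = g·(Δρ/ρ₀)/Δz = 9.8 × 1.07 × 10⁻⁴ / 85 = 1.2336 × 10⁻⁵ s⁻².
N = √(1.2336 × 10⁻⁵) = 3.5123 × 10⁻³ rad s⁻¹ ≈ 3.51 × 10⁻³ rad s⁻¹.

3.51 × 10⁻³ rad s⁻¹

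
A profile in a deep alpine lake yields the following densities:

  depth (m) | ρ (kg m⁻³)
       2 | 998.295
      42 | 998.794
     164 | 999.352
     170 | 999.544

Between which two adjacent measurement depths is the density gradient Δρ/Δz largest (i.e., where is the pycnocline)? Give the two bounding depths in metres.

164–170 m

Compute the density gradient over each adjacent pair:
  2–42 m: Δρ/Δz = 0.499/40 = 0.012 kg m⁻⁴
  42–164 m: Δρ/Δz = 0.558/122 = 4.6 × 10⁻³ kg m⁻⁴
  164–170 m: Δρ/Δz = 0.192/6 = 0.032 kg m⁻⁴
The largest gradient is in the 164–170 m interval — the pycnocline.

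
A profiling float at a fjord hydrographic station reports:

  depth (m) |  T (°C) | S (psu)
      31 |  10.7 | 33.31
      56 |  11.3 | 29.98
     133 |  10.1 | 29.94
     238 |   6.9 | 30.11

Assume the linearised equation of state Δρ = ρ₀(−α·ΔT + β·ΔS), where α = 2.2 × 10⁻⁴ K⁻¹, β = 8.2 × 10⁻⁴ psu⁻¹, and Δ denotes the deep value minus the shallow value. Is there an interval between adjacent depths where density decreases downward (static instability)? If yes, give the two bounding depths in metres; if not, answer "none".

Evaluate Δρ/ρ₀ = −αΔT + βΔS across each adjacent pair:
  31–56 m: −αΔT+βΔS = −(2.2 × 10⁻⁴)(+0.6)+(8.2 × 10⁻⁴)(-3.33) = -2.9 × 10⁻³ → UNSTABLE
  56–133 m: −αΔT+βΔS = −(2.2 × 10⁻⁴)(-1.2)+(8.2 × 10⁻⁴)(-0.04) = 2.3 × 10⁻⁴ → stable
  133–238 m: −αΔT+βΔS = −(2.2 × 10⁻⁴)(-3.2)+(8.2 × 10⁻⁴)(+0.17) = 8.4 × 10⁻⁴ → stable
The 31–56 m interval has Δρ < 0: lighter water underlies denser water.

31–56 m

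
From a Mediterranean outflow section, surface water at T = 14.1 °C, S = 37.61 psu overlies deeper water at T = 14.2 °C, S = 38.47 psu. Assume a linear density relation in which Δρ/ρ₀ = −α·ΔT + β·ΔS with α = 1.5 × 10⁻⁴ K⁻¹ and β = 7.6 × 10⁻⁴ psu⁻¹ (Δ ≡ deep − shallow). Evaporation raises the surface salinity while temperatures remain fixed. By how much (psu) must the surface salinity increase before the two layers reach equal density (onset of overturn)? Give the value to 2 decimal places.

0.84 psu

Neutral buoyancy requires −α(T_deep − T_surf) + β(S_deep − S_surf′) = 0.
S_surf′ = S_deep − (α/β)·ΔT = 38.47 − (1.5 × 10⁻⁴/7.6 × 10⁻⁴)·(+0.1) = 38.4503 psu.
Increase required: 38.4503 − 37.61 = 0.8403 psu.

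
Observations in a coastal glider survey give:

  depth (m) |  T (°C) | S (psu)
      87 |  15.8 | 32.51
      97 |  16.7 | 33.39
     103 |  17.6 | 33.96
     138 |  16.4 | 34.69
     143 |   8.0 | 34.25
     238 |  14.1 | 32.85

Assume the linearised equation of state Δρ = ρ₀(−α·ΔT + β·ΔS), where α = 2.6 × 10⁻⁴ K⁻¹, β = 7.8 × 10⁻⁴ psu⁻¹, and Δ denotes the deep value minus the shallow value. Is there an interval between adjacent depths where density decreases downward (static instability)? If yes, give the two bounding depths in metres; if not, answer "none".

Evaluate Δρ/ρ₀ = −αΔT + βΔS across each adjacent pair:
  87–97 m: −αΔT+βΔS = −(2.6 × 10⁻⁴)(+0.9)+(7.8 × 10⁻⁴)(+0.88) = 4.5 × 10⁻⁴ → stable
  97–103 m: −αΔT+βΔS = −(2.6 × 10⁻⁴)(+0.9)+(7.8 × 10⁻⁴)(+0.57) = 2.1 × 10⁻⁴ → stable
  103–138 m: −αΔT+βΔS = −(2.6 × 10⁻⁴)(-1.2)+(7.8 × 10⁻⁴)(+0.73) = 8.8 × 10⁻⁴ → stable
  138–143 m: −αΔT+βΔS = −(2.6 × 10⁻⁴)(-8.4)+(7.8 × 10⁻⁴)(-0.44) = 1.8 × 10⁻³ → stable
  143–238 m: −αΔT+βΔS = −(2.6 × 10⁻⁴)(+6.1)+(7.8 × 10⁻⁴)(-1.40) = -2.7 × 10⁻³ → UNSTABLE
The 143–238 m interval has Δρ < 0: lighter water underlies denser water.

143–238 m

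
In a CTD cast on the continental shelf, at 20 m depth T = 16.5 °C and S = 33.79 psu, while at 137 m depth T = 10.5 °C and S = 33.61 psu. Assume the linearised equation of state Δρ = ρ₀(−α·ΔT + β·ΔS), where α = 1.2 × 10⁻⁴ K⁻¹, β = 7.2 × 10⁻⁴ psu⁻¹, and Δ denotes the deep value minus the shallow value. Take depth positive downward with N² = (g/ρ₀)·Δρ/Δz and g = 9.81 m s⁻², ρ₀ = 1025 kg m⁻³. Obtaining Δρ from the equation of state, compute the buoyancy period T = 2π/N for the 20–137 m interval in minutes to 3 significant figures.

ΔT = -6.0 K, ΔS = -0.18 psu (deep − shallow).
Δρ/ρ₀ = −αΔT + βΔS = 7.20 × 10⁻⁴ − 1.296 × 10⁻⁴ = 5.904 × 10⁻⁴, so Δρ ≈ 0.6052 kg m⁻³.
N² = (g/ρ₀)·Δρ/Δz = g·(Δρ/ρ₀)/Δz = 9.81 × 5.904 × 10⁻⁴ / 117 = 4.9503 × 10⁻⁵ s⁻².
N = √(4.9503 × 10⁻⁵) = 7.0358 × 10⁻³ rad s⁻¹ → T = 2π/N = 893.03 s = 14.884 min ≈ 14.9 min.

14.9 min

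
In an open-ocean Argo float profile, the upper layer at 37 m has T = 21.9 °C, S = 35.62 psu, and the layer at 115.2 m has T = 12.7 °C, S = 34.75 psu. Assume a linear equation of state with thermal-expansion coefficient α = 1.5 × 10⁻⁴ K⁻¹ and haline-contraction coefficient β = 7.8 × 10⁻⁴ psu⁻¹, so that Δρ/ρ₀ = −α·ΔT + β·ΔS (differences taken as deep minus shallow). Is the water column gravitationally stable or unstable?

ΔT = 12.7 − 21.9 = -9.2 K and ΔS = 34.75 − 35.62 = -0.87 psu (deep − shallow).
−αΔT = 1.38 × 10⁻³; βΔS = -6.786 × 10⁻⁴; sum Δρ/ρ₀ = 7.014 × 10⁻⁴.
Δρ/ρ₀ > 0, so Δρ > 0: deeper water is denser → statically stable.

stable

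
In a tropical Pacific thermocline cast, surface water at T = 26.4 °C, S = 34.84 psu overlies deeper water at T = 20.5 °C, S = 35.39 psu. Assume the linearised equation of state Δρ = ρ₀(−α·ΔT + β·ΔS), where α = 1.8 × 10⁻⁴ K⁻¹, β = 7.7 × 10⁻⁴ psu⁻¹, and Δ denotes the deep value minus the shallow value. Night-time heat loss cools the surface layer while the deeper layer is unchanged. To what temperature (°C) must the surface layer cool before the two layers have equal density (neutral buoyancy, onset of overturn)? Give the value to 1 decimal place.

18.1 °C

Neutral buoyancy requires Δρ = 0, i.e. −α(T_deep − T_surf′) + β(S_deep − S_surf) = 0.
T_surf′ = T_deep − (β/α)·ΔS = 20.5 − (7.7 × 10⁻⁴/1.8 × 10⁻⁴)·(+0.55) = 18.147 °C.
Cooling required: 26.4 − (18.147) = 8.253 °C.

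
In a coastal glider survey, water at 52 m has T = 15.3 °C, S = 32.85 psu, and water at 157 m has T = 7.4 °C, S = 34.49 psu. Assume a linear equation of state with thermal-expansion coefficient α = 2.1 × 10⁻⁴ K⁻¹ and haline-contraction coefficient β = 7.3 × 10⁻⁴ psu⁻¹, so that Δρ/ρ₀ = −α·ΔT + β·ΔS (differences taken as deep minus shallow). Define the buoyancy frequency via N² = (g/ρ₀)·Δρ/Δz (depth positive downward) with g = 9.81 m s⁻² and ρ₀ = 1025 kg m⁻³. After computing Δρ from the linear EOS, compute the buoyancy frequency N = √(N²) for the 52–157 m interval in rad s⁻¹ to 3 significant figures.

ΔT = -7.9 K, ΔS = +1.64 psu (deep − shallow).
Δρ/ρ₀ = −αΔT + βΔS = 1.659 × 10⁻³ + 1.1972 × 10⁻³ = 2.8562 × 10⁻³, so Δρ ≈ 2.928 kg m⁻³.
N² = (g/ρ₀)·Δρ/Δz = g·(Δρ/ρ₀)/Δz = 9.81 × 2.8562 × 10⁻³ / 105 = 2.6685 × 10⁻⁴ s⁻².
N = √(2.6685 × 10⁻⁴) = 0.016336 rad s⁻¹ ≈ 0.0163 rad s⁻¹.

0.0163 rad s⁻¹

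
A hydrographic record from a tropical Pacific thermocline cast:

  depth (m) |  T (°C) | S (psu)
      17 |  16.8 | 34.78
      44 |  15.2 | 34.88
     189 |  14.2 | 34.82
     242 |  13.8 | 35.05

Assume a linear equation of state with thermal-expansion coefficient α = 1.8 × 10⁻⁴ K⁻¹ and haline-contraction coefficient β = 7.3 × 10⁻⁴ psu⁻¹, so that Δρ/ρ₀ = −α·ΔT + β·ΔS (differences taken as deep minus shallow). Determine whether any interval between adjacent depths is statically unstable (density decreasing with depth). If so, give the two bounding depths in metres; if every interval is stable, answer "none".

Evaluate Δρ/ρ₀ = −αΔT + βΔS across each adjacent pair:
  17–44 m: −αΔT+βΔS = −(1.8 × 10⁻⁴)(-1.6)+(7.3 × 10⁻⁴)(+0.10) = 3.6 × 10⁻⁴ → stable
  44–189 m: −αΔT+βΔS = −(1.8 × 10⁻⁴)(-1.0)+(7.3 × 10⁻⁴)(-0.06) = 1.4 × 10⁻⁴ → stable
  189–242 m: −αΔT+βΔS = −(1.8 × 10⁻⁴)(-0.4)+(7.3 × 10⁻⁴)(+0.23) = 2.4 × 10⁻⁴ → stable
Every interval has Δρ > 0: the column is stably stratified throughout.

none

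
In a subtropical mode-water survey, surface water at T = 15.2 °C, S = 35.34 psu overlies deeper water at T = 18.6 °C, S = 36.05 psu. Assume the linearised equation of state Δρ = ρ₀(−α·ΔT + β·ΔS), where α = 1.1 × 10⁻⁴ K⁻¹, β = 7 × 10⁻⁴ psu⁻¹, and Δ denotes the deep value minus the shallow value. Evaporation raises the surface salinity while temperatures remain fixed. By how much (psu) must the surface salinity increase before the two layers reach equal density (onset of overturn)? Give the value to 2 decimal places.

0.18 psu

Neutral buoyancy requires −α(T_deep − T_surf) + β(S_deep − S_surf′) = 0.
S_surf′ = S_deep − (α/β)·ΔT = 36.05 − (1.1 × 10⁻⁴/7 × 10⁻⁴)·(+3.4) = 35.5157 psu.
Increase required: 35.5157 − 35.34 = 0.1757 psu.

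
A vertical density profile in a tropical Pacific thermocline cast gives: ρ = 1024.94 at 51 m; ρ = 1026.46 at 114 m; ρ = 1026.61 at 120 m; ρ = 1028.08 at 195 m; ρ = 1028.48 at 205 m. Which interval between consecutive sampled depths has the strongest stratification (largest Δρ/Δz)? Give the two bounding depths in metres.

Compute the density gradient over each adjacent pair:
  51–114 m: Δρ/Δz = 1.52/63 = 0.024 kg m⁻⁴
  114–120 m: Δρ/Δz = 0.15/6 = 0.025 kg m⁻⁴
  120–195 m: Δρ/Δz = 1.47/75 = 0.020 kg m⁻⁴
  195–205 m: Δρ/Δz = 0.40/10 = 0.040 kg m⁻⁴
The largest gradient is in the 195–205 m interval — the pycnocline.

195–205 m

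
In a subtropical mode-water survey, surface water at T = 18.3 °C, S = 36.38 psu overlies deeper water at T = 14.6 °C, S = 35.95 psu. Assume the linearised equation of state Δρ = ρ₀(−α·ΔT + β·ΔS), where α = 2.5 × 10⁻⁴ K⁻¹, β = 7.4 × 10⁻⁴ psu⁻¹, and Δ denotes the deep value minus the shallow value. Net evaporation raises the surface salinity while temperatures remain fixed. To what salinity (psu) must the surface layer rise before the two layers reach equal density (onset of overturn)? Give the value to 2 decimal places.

37.20 psu

Neutral buoyancy requires −α(T_deep − T_surf) + β(S_deep − S_surf′) = 0.
S_surf′ = S_deep − (α/β)·ΔT = 35.95 − (2.5 × 10⁻⁴/7.4 × 10⁻⁴)·(-3.7) = 37.2000 psu.
Increase required: 37.2000 − 36.38 = 0.8200 psu.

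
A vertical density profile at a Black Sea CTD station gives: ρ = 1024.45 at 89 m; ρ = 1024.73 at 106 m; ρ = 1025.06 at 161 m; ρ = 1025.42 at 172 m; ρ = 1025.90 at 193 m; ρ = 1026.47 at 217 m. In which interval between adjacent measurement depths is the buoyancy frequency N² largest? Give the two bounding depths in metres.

161–172 m

Compute the density gradient over each adjacent pair:
  89–106 m: Δρ/Δz = 0.28/17 = 0.016 kg m⁻⁴
  106–161 m: Δρ/Δz = 0.33/55 = 6.0 × 10⁻³ kg m⁻⁴
  161–172 m: Δρ/Δz = 0.36/11 = 0.033 kg m⁻⁴
  172–193 m: Δρ/Δz = 0.48/21 = 0.023 kg m⁻⁴
  193–217 m: Δρ/Δz = 0.57/24 = 0.024 kg m⁻⁴
The largest gradient is in the 161–172 m interval — the pycnocline.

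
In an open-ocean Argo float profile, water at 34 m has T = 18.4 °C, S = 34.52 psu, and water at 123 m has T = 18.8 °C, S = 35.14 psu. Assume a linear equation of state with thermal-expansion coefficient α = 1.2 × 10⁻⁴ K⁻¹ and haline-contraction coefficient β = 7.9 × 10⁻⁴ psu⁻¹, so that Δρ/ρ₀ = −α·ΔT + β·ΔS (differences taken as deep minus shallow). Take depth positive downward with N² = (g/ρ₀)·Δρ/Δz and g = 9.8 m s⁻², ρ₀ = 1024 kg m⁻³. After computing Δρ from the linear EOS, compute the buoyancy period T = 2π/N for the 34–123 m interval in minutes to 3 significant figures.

15.0 min

ΔT = +0.4 K, ΔS = +0.62 psu (deep − shallow).
Δρ/ρ₀ = −αΔT + βΔS = -4.80 × 10⁻⁵ + 4.898 × 10⁻⁴ = 4.418 × 10⁻⁴, so Δρ ≈ 0.4524 kg m⁻³.
N² = (g/ρ₀)·Δρ/Δz = g·(Δρ/ρ₀)/Δz = 9.8 × 4.418 × 10⁻⁴ / 89 = 4.8648 × 10⁻⁵ s⁻².
N = √(4.8648 × 10⁻⁵) = 6.9748 × 10⁻³ rad s⁻¹ → T = 2π/N = 900.84 s = 15.014 min ≈ 15.0 min.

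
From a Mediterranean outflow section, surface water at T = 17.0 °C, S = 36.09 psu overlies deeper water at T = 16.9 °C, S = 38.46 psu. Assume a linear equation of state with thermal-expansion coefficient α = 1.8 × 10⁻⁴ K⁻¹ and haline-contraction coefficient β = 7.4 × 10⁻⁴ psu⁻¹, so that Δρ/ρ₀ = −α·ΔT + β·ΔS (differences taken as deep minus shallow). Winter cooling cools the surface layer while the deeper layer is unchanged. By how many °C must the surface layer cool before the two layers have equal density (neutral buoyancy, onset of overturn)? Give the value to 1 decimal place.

9.8 °C

Neutral buoyancy requires Δρ = 0, i.e. −α(T_deep − T_surf′) + β(S_deep − S_surf) = 0.
T_surf′ = T_deep − (β/α)·ΔS = 16.9 − (7.4 × 10⁻⁴/1.8 × 10⁻⁴)·(+2.37) = 7.157 °C.
Cooling required: 17.0 − (7.157) = 9.843 °C.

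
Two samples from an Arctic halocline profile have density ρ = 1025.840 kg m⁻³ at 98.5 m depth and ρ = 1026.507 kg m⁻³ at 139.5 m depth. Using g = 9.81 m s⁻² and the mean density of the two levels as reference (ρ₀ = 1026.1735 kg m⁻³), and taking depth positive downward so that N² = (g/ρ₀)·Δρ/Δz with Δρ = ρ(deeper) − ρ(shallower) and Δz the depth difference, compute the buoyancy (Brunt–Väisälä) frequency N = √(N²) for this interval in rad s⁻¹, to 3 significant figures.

Δρ = 1026.507 − 1025.840 = 0.667 kg m⁻³ over Δz = 139.5 − 98.5 = 41 m.
N² = (9.81/1026.1735) × (0.667/41) = 1.5552 × 10⁻⁴ s⁻².
N = √(1.5552 × 10⁻⁴) = 0.012471 rad s⁻¹ ≈ 0.0125 rad s⁻¹.

0.0125 rad s⁻¹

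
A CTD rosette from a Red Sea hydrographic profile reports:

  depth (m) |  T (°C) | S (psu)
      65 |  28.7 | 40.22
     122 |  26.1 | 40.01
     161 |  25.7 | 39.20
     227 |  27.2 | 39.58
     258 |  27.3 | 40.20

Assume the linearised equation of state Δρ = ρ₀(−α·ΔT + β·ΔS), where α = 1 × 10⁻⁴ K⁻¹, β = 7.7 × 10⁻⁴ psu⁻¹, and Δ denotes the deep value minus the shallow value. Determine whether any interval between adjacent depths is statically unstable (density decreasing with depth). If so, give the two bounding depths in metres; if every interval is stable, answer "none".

122–161 m

Evaluate Δρ/ρ₀ = −αΔT + βΔS across each adjacent pair:
  65–122 m: −αΔT+βΔS = −(1 × 10⁻⁴)(-2.6)+(7.7 × 10⁻⁴)(-0.21) = 9.8 × 10⁻⁵ → stable
  122–161 m: −αΔT+βΔS = −(1 × 10⁻⁴)(-0.4)+(7.7 × 10⁻⁴)(-0.81) = -5.8 × 10⁻⁴ → UNSTABLE
  161–227 m: −αΔT+βΔS = −(1 × 10⁻⁴)(+1.5)+(7.7 × 10⁻⁴)(+0.38) = 1.4 × 10⁻⁴ → stable
  227–258 m: −αΔT+βΔS = −(1 × 10⁻⁴)(+0.1)+(7.7 × 10⁻⁴)(+0.62) = 4.7 × 10⁻⁴ → stable
The 122–161 m interval has Δρ < 0: lighter water underlies denser water.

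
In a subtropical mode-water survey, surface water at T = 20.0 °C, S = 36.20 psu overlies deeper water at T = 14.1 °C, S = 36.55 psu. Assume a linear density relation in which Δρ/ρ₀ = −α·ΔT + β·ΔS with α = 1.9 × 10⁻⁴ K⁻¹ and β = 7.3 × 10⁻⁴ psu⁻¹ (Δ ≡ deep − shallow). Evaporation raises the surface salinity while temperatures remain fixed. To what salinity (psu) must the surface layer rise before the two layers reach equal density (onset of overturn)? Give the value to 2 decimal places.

Neutral buoyancy requires −α(T_deep − T_surf) + β(S_deep − S_surf′) = 0.
S_surf′ = S_deep − (α/β)·ΔT = 36.55 − (1.9 × 10⁻⁴/7.3 × 10⁻⁴)·(-5.9) = 38.0856 psu.
Increase required: 38.0856 − 36.20 = 1.8856 psu.

38.09 psu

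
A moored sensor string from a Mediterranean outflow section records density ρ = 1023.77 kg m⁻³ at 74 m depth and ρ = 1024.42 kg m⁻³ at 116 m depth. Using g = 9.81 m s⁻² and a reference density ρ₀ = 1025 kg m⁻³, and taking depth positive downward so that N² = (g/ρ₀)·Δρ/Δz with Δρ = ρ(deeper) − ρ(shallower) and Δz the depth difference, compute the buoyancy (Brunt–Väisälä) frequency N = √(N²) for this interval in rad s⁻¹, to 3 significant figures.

0.0122 rad s⁻¹

Δρ = 1024.42 − 1023.77 = 0.65 kg m⁻³ over Δz = 116 − 74 = 42 m.
N² = (9.81/1025) × (0.65/42) = 1.4812 × 10⁻⁴ s⁻².
N = √(1.4812 × 10⁻⁴) = 0.012170 rad s⁻¹ ≈ 0.0122 rad s⁻¹.
A positive N² confirms static stability across the interval.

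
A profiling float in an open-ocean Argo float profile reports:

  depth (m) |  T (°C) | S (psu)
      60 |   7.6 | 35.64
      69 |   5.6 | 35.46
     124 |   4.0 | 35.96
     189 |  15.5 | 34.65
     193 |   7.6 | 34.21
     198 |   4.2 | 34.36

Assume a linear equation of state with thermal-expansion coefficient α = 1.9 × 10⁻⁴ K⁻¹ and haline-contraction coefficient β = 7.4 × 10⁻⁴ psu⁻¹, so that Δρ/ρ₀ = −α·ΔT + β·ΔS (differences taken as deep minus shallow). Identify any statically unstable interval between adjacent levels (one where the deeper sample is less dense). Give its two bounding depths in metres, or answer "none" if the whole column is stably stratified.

124–189 m

Evaluate Δρ/ρ₀ = −αΔT + βΔS across each adjacent pair:
  60–69 m: −αΔT+βΔS = −(1.9 × 10⁻⁴)(-2.0)+(7.4 × 10⁻⁴)(-0.18) = 2.5 × 10⁻⁴ → stable
  69–124 m: −αΔT+βΔS = −(1.9 × 10⁻⁴)(-1.6)+(7.4 × 10⁻⁴)(+0.50) = 6.7 × 10⁻⁴ → stable
  124–189 m: −αΔT+βΔS = −(1.9 × 10⁻⁴)(+11.5)+(7.4 × 10⁻⁴)(-1.31) = -3.2 × 10⁻³ → UNSTABLE
  189–193 m: −αΔT+βΔS = −(1.9 × 10⁻⁴)(-7.9)+(7.4 × 10⁻⁴)(-0.44) = 1.2 × 10⁻³ → stable
  193–198 m: −αΔT+βΔS = −(1.9 × 10⁻⁴)(-3.4)+(7.4 × 10⁻⁴)(+0.15) = 7.6 × 10⁻⁴ → stable
The 124–189 m interval has Δρ < 0: lighter water underlies denser water.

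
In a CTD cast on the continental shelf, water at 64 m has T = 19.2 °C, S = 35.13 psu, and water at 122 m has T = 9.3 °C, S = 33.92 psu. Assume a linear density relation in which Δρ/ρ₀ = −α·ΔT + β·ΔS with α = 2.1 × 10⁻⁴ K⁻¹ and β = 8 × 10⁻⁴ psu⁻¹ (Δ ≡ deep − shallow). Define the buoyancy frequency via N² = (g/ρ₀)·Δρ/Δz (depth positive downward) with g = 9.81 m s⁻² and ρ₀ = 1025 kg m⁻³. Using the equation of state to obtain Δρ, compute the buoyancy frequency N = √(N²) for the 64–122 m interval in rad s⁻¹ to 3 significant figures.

0.0137 rad s⁻¹

ΔT = -9.9 K, ΔS = -1.21 psu (deep − shallow).
Δρ/ρ₀ = −αΔT + βΔS = 2.079 × 10⁻³ − 9.68 × 10⁻⁴ = 1.111 × 10⁻³, so Δρ ≈ 1.139 kg m⁻³.
N² = (g/ρ₀)·Δρ/Δz = g·(Δρ/ρ₀)/Δz = 9.81 × 1.111 × 10⁻³ / 58 = 1.8791 × 10⁻⁴ s⁻².
N = √(1.8791 × 10⁻⁴) = 0.013708 rad s⁻¹ ≈ 0.0137 rad s⁻¹.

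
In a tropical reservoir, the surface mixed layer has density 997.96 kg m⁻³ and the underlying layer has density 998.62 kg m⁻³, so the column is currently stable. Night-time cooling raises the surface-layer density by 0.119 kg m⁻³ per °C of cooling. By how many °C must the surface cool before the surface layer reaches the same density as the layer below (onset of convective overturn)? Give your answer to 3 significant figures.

Density deficit of the surface layer: 998.62 − 997.96 = 0.66 kg m⁻³.
Required change = 0.66 / 0.119 = 5.55 °C.

5.55 °C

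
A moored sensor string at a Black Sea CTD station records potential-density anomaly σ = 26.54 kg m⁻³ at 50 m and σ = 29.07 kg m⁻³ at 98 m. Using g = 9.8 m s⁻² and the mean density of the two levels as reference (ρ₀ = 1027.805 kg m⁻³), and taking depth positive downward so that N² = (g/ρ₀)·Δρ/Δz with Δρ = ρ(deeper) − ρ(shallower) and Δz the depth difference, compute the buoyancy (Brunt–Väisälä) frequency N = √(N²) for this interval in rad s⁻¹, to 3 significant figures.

Δρ = 1029.07 − 1026.54 = 2.53 kg m⁻³ over Δz = 98 − 50 = 48 m.
N² = (9.8/1027.805) × (2.53/48) = 5.0257 × 10⁻⁴ s⁻².
N = √(5.0257 × 10⁻⁴) = 0.022418 rad s⁻¹ ≈ 0.0224 rad s⁻¹.
A positive N² confirms static stability across the interval.

0.0224 rad s⁻¹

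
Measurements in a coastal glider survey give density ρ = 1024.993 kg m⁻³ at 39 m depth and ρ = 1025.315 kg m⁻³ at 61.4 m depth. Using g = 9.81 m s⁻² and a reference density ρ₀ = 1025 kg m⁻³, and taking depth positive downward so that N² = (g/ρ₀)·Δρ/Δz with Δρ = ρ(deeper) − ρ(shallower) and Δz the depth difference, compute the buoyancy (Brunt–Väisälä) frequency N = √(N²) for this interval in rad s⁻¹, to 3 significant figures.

Δρ = 1025.315 − 1024.993 = 0.322 kg m⁻³ over Δz = 61.4 − 39 = 22.4 m.
N² = (9.81/1025) × (0.322/22.4) = 1.3758 × 10⁻⁴ s⁻².
N = √(1.3758 × 10⁻⁴) = 0.011729 rad s⁻¹ ≈ 0.0117 rad s⁻¹.

0.0117 rad s⁻¹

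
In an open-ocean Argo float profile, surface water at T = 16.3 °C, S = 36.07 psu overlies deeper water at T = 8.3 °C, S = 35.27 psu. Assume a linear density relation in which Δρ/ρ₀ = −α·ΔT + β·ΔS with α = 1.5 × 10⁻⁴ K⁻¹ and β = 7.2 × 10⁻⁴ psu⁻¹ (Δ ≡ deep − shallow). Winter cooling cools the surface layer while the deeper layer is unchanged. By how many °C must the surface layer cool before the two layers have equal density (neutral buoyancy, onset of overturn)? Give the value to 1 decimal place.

Neutral buoyancy requires Δρ = 0, i.e. −α(T_deep − T_surf′) + β(S_deep − S_surf) = 0.
T_surf′ = T_deep − (β/α)·ΔS = 8.3 − (7.2 × 10⁻⁴/1.5 × 10⁻⁴)·(-0.80) = 12.140 °C.
Cooling required: 16.3 − (12.140) = 4.160 °C.

4.2 °C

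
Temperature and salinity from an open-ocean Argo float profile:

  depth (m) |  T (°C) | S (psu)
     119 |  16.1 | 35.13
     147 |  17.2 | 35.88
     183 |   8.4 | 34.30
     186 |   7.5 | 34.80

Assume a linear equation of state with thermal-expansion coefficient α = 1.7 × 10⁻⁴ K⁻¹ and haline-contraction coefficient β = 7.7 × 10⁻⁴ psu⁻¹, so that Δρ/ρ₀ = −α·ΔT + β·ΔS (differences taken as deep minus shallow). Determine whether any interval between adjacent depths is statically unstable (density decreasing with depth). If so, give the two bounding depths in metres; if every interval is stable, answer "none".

Evaluate Δρ/ρ₀ = −αΔT + βΔS across each adjacent pair:
  119–147 m: −αΔT+βΔS = −(1.7 × 10⁻⁴)(+1.1)+(7.7 × 10⁻⁴)(+0.75) = 3.9 × 10⁻⁴ → stable
  147–183 m: −αΔT+βΔS = −(1.7 × 10⁻⁴)(-8.8)+(7.7 × 10⁻⁴)(-1.58) = 2.8 × 10⁻⁴ → stable
  183–186 m: −αΔT+βΔS = −(1.7 × 10⁻⁴)(-0.9)+(7.7 × 10⁻⁴)(+0.50) = 5.4 × 10⁻⁴ → stable
Every interval has Δρ > 0: the column is stably stratified throughout.

none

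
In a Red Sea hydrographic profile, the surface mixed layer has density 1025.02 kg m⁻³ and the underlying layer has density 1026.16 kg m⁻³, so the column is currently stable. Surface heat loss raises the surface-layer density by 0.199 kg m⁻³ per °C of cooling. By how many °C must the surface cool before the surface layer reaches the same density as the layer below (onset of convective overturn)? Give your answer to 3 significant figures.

Density deficit of the surface layer: 1026.16 − 1025.02 = 1.14 kg m⁻³.
Required change = 1.14 / 0.199 = 5.73 °C.

5.73 °C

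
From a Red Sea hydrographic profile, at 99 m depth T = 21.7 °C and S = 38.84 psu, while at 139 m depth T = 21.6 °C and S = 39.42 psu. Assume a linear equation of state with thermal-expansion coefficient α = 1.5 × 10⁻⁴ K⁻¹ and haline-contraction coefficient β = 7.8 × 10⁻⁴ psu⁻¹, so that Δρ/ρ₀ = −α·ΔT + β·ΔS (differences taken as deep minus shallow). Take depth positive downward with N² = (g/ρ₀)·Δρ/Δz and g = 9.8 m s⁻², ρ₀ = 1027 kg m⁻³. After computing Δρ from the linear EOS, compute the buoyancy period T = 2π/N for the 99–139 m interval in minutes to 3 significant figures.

ΔT = -0.1 K, ΔS = +0.58 psu (deep − shallow).
Δρ/ρ₀ = −αΔT + βΔS = 1.50 × 10⁻⁵ + 4.524 × 10⁻⁴ = 4.674 × 10⁻⁴, so Δρ ≈ 0.4800 kg m⁻³.
N² = (g/ρ₀)·Δρ/Δz = g·(Δρ/ρ₀)/Δz = 9.8 × 4.674 × 10⁻⁴ / 40 = 1.1451 × 10⁻⁴ s⁻².
N = √(1.1451 × 10⁻⁴) = 0.010701 rad s⁻¹ → T = 2π/N = 587.16 s = 9.7860 min ≈ 9.79 min.

9.79 min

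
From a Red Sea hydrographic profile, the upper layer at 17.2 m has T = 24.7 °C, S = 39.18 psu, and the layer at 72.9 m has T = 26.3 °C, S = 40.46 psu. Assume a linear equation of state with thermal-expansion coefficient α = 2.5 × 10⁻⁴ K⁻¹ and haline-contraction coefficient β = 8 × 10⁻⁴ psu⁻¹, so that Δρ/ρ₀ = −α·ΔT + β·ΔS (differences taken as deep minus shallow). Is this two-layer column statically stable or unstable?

ΔT = 26.3 − 24.7 = +1.6 K and ΔS = 40.46 − 39.18 = +1.28 psu (deep − shallow).
−αΔT = -4.00 × 10⁻⁴; βΔS = 1.024 × 10⁻³; sum Δρ/ρ₀ = 6.24 × 10⁻⁴.
Δρ/ρ₀ > 0, so Δρ > 0: deeper water is denser → statically stable.

stable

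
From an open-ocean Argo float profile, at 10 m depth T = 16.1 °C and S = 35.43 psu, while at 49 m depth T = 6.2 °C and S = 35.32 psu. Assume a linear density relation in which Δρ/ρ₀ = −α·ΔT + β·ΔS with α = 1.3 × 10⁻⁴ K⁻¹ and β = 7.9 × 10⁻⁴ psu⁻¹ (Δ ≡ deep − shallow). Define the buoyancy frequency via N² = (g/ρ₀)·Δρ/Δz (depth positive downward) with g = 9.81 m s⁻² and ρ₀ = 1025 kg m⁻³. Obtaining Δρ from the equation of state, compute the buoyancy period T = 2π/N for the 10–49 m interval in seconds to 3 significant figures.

ΔT = -9.9 K, ΔS = -0.11 psu (deep − shallow).
Δρ/ρ₀ = −αΔT + βΔS = 1.287 × 10⁻³ − 8.69 × 10⁻⁵ = 1.2001 × 10⁻³, so Δρ ≈ 1.230 kg m⁻³.
N² = (g/ρ₀)·Δρ/Δz = g·(Δρ/ρ₀)/Δz = 9.81 × 1.2001 × 10⁻³ / 39 = 3.0187 × 10⁻⁴ s⁻².
N = √(3.0187 × 10⁻⁴) = 0.017374 rad s⁻¹ → T = 2π/N = 361.64 s ≈ 362 s.

362 s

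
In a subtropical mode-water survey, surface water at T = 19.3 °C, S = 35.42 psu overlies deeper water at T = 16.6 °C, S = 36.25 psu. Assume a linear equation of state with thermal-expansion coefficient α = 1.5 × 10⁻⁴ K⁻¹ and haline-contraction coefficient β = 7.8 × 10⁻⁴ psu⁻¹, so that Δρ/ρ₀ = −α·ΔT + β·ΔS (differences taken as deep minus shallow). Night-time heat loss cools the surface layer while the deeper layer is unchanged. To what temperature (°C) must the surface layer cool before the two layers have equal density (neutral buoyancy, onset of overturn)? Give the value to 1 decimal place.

12.3 °C

Neutral buoyancy requires Δρ = 0, i.e. −α(T_deep − T_surf′) + β(S_deep − S_surf) = 0.
T_surf′ = T_deep − (β/α)·ΔS = 16.6 − (7.8 × 10⁻⁴/1.5 × 10⁻⁴)·(+0.83) = 12.284 °C.
Cooling required: 19.3 − (12.284) = 7.016 °C.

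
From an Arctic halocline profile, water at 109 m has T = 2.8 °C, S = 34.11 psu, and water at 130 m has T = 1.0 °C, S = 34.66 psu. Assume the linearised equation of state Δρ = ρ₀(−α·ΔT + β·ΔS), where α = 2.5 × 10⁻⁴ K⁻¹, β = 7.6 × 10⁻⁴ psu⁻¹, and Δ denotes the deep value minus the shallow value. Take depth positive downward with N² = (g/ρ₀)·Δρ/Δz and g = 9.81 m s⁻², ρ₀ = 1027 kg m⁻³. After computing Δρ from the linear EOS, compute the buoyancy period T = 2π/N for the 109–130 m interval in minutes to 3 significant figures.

ΔT = -1.8 K, ΔS = +0.55 psu (deep − shallow).
Δρ/ρ₀ = −αΔT + βΔS = 4.50 × 10⁻⁴ + 4.18 × 10⁻⁴ = 8.68 × 10⁻⁴, so Δρ ≈ 0.8914 kg m⁻³.
N² = (g/ρ₀)·Δρ/Δz = g·(Δρ/ρ₀)/Δz = 9.81 × 8.68 × 10⁻⁴ / 21 = 4.0548 × 10⁻⁴ s⁻².
N = √(4.0548 × 10⁻⁴) = 0.020137 rad s⁻¹ → T = 2π/N = 312.02 s = 5.2003 min ≈ 5.20 min.

5.20 min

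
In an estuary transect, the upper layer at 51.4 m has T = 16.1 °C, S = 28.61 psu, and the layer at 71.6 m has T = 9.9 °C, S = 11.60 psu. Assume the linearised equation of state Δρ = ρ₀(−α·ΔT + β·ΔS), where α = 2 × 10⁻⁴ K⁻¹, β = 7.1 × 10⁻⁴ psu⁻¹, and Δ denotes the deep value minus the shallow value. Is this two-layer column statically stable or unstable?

unstable

ΔT = 9.9 − 16.1 = -6.2 K and ΔS = 11.60 − 28.61 = -17.01 psu (deep − shallow).
−αΔT = 1.24 × 10⁻³; βΔS = -0.0120771; sum Δρ/ρ₀ = -0.0108371.
Δρ/ρ₀ < 0, so Δρ < 0: deeper water is lighter → statically unstable; the column would overturn.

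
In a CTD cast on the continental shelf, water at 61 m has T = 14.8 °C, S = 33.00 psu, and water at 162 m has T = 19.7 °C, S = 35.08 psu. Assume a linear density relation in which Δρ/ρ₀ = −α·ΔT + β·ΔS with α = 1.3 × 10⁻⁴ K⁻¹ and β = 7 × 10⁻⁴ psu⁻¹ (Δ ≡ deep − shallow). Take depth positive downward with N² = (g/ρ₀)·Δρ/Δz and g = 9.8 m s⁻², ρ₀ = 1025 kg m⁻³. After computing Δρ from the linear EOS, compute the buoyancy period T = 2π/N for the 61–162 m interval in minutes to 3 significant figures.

11.7 min

ΔT = +4.9 K, ΔS = +2.08 psu (deep − shallow).
Δρ/ρ₀ = −αΔT + βΔS = -6.37 × 10⁻⁴ + 1.456 × 10⁻³ = 8.19 × 10⁻⁴, so Δρ ≈ 0.8395 kg m⁻³.
N² = (g/ρ₀)·Δρ/Δz = g·(Δρ/ρ₀)/Δz = 9.8 × 8.19 × 10⁻⁴ / 101 = 7.9467 × 10⁻⁵ s⁻².
N = √(7.9467 × 10⁻⁵) = 8.9144 × 10⁻³ rad s⁻¹ → T = 2π/N = 704.84 s = 11.747 min ≈ 11.7 min.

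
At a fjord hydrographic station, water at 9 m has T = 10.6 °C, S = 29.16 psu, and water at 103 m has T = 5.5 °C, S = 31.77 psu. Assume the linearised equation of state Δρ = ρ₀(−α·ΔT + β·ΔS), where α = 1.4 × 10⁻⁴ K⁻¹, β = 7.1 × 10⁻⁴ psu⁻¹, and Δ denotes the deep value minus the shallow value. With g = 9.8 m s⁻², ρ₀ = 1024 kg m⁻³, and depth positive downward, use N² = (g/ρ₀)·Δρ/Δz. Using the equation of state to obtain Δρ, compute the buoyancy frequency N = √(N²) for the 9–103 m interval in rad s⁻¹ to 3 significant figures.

0.0164 rad s⁻¹

ΔT = -5.1 K, ΔS = +2.61 psu (deep − shallow).
Δρ/ρ₀ = −αΔT + βΔS = 7.14 × 10⁻⁴ + 1.8531 × 10⁻³ = 2.5671 × 10⁻³, so Δρ ≈ 2.629 kg m⁻³.
N² = (g/ρ₀)·Δρ/Δz = g·(Δρ/ρ₀)/Δz = 9.8 × 2.5671 × 10⁻³ / 94 = 2.6763 × 10⁻⁴ s⁻².
N = √(2.6763 × 10⁻⁴) = 0.016359 rad s⁻¹ ≈ 0.0164 rad s⁻¹.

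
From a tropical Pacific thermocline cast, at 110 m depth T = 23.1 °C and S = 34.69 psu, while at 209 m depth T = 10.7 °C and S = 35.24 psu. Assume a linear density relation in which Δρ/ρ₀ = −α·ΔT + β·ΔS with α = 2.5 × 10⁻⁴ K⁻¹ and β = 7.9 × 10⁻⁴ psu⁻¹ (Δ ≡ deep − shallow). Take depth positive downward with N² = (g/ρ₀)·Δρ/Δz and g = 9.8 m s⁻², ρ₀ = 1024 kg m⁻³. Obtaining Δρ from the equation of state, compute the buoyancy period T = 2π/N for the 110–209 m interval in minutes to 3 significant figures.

5.60 min

ΔT = -12.4 K, ΔS = +0.55 psu (deep − shallow).
Δρ/ρ₀ = −αΔT + βΔS = 3.10 × 10⁻³ + 4.345 × 10⁻⁴ = 3.5345 × 10⁻³, so Δρ ≈ 3.619 kg m⁻³.
N² = (g/ρ₀)·Δρ/Δz = g·(Δρ/ρ₀)/Δz = 9.8 × 3.5345 × 10⁻³ / 99 = 3.4988 × 10⁻⁴ s⁻².
N = √(3.4988 × 10⁻⁴) = 0.018705 rad s⁻¹ → T = 2π/N = 335.91 s = 5.5985 min ≈ 5.60 min.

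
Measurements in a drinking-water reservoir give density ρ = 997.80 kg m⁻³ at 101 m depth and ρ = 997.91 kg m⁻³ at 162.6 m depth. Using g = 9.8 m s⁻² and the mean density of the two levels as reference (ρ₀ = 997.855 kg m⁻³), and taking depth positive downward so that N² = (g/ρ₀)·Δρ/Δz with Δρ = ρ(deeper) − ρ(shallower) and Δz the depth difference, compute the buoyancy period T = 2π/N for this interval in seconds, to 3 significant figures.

1.50 × 10³ s

Δρ = 997.91 − 997.80 = 0.11 kg m⁻³ over Δz = 162.6 − 101 = 61.6 m.
N² = (9.8/997.855) × (0.11/61.6) = 1.7538 × 10⁻⁵ s⁻².
N = √(1.7538 × 10⁻⁵) = 4.1878 × 10⁻³ rad s⁻¹, so T = 2π/N = 1.5004 × 10³ s ≈ 1.50 × 10³ s.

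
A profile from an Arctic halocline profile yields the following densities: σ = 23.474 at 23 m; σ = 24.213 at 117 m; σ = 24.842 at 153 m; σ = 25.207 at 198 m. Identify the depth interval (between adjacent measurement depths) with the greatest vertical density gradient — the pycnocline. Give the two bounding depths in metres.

Compute the density gradient over each adjacent pair:
  23–117 m: Δρ/Δz = 0.739/94 = 7.9 × 10⁻³ kg m⁻⁴
  117–153 m: Δρ/Δz = 0.629/36 = 0.017 kg m⁻⁴
  153–198 m: Δρ/Δz = 0.365/45 = 8.1 × 10⁻³ kg m⁻⁴
The largest gradient is in the 117–153 m interval — the pycnocline.

117–153 m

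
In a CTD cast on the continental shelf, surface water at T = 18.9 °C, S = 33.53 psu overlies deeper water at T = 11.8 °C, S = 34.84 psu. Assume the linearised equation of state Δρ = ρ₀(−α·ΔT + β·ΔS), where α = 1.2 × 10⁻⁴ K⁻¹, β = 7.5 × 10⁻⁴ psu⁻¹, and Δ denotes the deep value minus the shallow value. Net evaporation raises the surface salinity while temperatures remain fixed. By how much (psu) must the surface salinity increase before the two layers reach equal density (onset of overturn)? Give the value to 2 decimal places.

2.45 psu

Neutral buoyancy requires −α(T_deep − T_surf) + β(S_deep − S_surf′) = 0.
S_surf′ = S_deep − (α/β)·ΔT = 34.84 − (1.2 × 10⁻⁴/7.5 × 10⁻⁴)·(-7.1) = 35.9760 psu.
Increase required: 35.9760 − 33.53 = 2.4460 psu.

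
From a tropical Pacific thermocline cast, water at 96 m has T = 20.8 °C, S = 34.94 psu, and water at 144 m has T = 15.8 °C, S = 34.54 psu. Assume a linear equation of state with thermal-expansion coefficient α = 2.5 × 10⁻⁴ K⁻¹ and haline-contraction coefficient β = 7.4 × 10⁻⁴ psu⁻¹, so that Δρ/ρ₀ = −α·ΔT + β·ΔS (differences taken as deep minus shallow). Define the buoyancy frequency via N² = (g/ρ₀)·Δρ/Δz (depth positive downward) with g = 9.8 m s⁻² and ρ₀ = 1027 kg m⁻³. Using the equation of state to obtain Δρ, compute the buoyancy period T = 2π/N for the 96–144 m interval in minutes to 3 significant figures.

7.50 min

ΔT = -5.0 K, ΔS = -0.40 psu (deep − shallow).
Δρ/ρ₀ = −αΔT + βΔS = 1.25 × 10⁻³ − 2.96 × 10⁻⁴ = 9.54 × 10⁻⁴, so Δρ ≈ 0.9798 kg m⁻³.
N² = (g/ρ₀)·Δρ/Δz = g·(Δρ/ρ₀)/Δz = 9.8 × 9.54 × 10⁻⁴ / 48 = 1.9478 × 10⁻⁴ s⁻².
N = √(1.9478 × 10⁻⁴) = 0.013956 rad s⁻¹ → T = 2π/N = 450.21 s = 7.5035 min ≈ 7.50 min.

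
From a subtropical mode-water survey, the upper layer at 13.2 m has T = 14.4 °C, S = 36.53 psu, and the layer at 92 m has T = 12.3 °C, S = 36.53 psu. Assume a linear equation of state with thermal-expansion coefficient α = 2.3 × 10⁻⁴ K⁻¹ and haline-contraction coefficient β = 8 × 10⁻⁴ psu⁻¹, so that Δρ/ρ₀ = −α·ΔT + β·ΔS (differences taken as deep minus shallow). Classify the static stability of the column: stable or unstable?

ΔT = 12.3 − 14.4 = -2.1 K and ΔS = 36.53 − 36.53 = +0.00 psu (deep − shallow).
−αΔT = 4.83 × 10⁻⁴; βΔS = 0; sum Δρ/ρ₀ = 4.83 × 10⁻⁴.
Δρ/ρ₀ > 0, so Δρ > 0: deeper water is denser → statically stable.

stable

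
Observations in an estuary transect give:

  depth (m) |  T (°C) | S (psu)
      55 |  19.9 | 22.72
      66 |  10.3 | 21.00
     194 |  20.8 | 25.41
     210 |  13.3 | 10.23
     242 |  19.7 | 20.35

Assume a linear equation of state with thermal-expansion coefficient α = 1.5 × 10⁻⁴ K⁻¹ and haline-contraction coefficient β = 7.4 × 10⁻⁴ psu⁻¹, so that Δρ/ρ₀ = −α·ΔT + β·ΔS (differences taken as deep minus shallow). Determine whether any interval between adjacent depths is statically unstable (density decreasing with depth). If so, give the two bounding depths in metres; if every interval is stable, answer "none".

194–210 m

Evaluate Δρ/ρ₀ = −αΔT + βΔS across each adjacent pair:
  55–66 m: −αΔT+βΔS = −(1.5 × 10⁻⁴)(-9.6)+(7.4 × 10⁻⁴)(-1.72) = 1.7 × 10⁻⁴ → stable
  66–194 m: −αΔT+βΔS = −(1.5 × 10⁻⁴)(+10.5)+(7.4 × 10⁻⁴)(+4.41) = 1.7 × 10⁻³ → stable
  194–210 m: −αΔT+βΔS = −(1.5 × 10⁻⁴)(-7.5)+(7.4 × 10⁻⁴)(-15.18) = -0.010 → UNSTABLE
  210–242 m: −αΔT+βΔS = −(1.5 × 10⁻⁴)(+6.4)+(7.4 × 10⁻⁴)(+10.12) = 6.5 × 10⁻³ → stable
The 194–210 m interval has Δρ < 0: lighter water underlies denser water.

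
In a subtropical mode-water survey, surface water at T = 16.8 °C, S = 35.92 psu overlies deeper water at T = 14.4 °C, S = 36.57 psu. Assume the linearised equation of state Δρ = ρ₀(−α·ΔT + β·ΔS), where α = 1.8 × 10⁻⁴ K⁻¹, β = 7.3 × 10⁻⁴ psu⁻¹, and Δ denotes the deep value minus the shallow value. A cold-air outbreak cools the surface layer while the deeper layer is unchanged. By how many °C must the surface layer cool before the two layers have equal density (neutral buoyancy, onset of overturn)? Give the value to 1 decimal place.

5.0 °C

Neutral buoyancy requires Δρ = 0, i.e. −α(T_deep − T_surf′) + β(S_deep − S_surf) = 0.
T_surf′ = T_deep − (β/α)·ΔS = 14.4 − (7.3 × 10⁻⁴/1.8 × 10⁻⁴)·(+0.65) = 11.764 °C.
Cooling required: 16.8 − (11.764) = 5.036 °C.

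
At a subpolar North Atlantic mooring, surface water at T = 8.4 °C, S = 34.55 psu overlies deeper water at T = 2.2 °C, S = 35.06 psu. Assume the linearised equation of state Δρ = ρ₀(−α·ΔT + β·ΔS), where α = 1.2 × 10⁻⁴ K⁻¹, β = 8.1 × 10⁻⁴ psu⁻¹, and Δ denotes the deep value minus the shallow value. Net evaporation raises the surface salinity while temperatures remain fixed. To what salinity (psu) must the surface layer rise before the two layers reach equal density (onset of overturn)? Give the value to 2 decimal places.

Neutral buoyancy requires −α(T_deep − T_surf) + β(S_deep − S_surf′) = 0.
S_surf′ = S_deep − (α/β)·ΔT = 35.06 − (1.2 × 10⁻⁴/8.1 × 10⁻⁴)·(-6.2) = 35.9785 psu.
Increase required: 35.9785 − 34.55 = 1.4285 psu.

35.98 psu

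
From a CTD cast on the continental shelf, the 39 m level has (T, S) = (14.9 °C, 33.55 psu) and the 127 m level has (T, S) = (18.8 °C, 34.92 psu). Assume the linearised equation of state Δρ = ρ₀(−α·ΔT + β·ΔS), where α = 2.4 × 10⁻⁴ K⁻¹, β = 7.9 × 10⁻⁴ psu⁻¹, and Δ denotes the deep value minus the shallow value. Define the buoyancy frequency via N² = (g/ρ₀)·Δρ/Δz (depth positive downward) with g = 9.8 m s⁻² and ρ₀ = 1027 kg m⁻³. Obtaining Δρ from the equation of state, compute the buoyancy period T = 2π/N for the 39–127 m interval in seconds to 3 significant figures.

ΔT = +3.9 K, ΔS = +1.37 psu (deep − shallow).
Δρ/ρ₀ = −αΔT + βΔS = -9.36 × 10⁻⁴ + 1.0823 × 10⁻³ = 1.463 × 10⁻⁴, so Δρ ≈ 0.1503 kg m⁻³.
N² = (g/ρ₀)·Δρ/Δz = g·(Δρ/ρ₀)/Δz = 9.8 × 1.463 × 10⁻⁴ / 88 = 1.6293 × 10⁻⁵ s⁻².
N = √(1.6293 × 10⁻⁵) = 4.0365 × 10⁻³ rad s⁻¹ → T = 2π/N = 1.5566 × 10³ s ≈ 1.56 × 10³ s.

1.56 × 10³ s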